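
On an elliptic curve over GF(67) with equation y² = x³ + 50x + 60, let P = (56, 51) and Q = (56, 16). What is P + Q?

The two points share x = 56 and their y-coordinates satisfy 51 + 16 ≡ 0 (mod 67), so they are inverses. Their sum is ∞.

O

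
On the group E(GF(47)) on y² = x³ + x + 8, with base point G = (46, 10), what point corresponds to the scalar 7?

Double-and-add on 7 = (111)₂. Start with G = (46, 10) for the leading 1-bit.
double: tangent at (46, 10): λ = (3·46² + 1)/(2·10) ≡ 4/20. 20⁻¹ ≡ 40 (mod 47) since 20·40 = 800 ≡ 1, so λ ≡ 4·40 ≡ 19.
  x = λ² - 46 - 46 = 361 - 92 ≡ 34; y = λ·(46 - 34) - 10 ≡ 30. → (34, 30)
add G: (34, 30) + (46, 10). λ = (10 - 30)/(46 - 34) ≡ 27/12 mod 47. 12⁻¹ ≡ 4 (mod 47), so λ ≡ 14.
  x = λ² - 34 - 46 = 196 - 80 ≡ 22; y = λ·(34 - 22) - 30 ≡ 44. → (22, 44)
double: tangent at (22, 44): λ = (3·22² + 1)/(2·44) ≡ 43/41. 41⁻¹ ≡ 39 (mod 47), so λ ≡ 43·39 ≡ 32.
  x = λ² - 22 - 22 = 1024 - 44 ≡ 40; y = λ·(22 - 40) - 44 ≡ 38. → (40, 38)
add G: (40, 38) + (46, 10). λ = (10 - 38)/(46 - 40) ≡ 19/6 mod 47. 6⁻¹ ≡ 8 (mod 47), so λ ≡ 11.
  x = λ² - 40 - 46 = 121 - 86 ≡ 35; y = λ·(40 - 35) - 38 ≡ 17. → (35, 17)

(35, 17)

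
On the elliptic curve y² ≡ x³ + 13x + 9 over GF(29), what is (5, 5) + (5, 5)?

tangent at (5, 5): λ = (3·5² + 13)/(2·5) ≡ 1/10. 10⁻¹ ≡ 3 (mod 29) since 10·3 = 30 ≡ 1, so λ ≡ 1·3 ≡ 3.
  x = λ² - 5 - 5 = 9 - 10 ≡ 28; y = λ·(5 - 28) - 5 ≡ 13. → (28, 13)

(28, 13)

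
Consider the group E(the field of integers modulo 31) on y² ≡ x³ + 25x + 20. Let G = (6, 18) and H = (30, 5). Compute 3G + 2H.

First 3G:
Repeated addition: build up to 3G.
2G: tangent at (6, 18): λ = (3·6² + 25)/(2·18) ≡ 9/5. 5⁻¹ ≡ 25 (mod 31) since 5·25 = 125 ≡ 1, so λ ≡ 9·25 ≡ 8.
  x = λ² - 6 - 6 = 64 - 12 ≡ 21; y = λ·(6 - 21) - 18 ≡ 17. → (21, 17)
3G: (21, 17) + (6, 18). λ = (18 - 17)/(6 - 21) ≡ 1/16 mod 31. 16⁻¹ ≡ 2 (mod 31) since 16·2 = 32 ≡ 1, so λ ≡ 2.
  x = λ² - 21 - 6 = 4 - 27 ≡ 8; y = λ·(21 - 8) - 17 ≡ 9. → (8, 9)
3G = (8, 9).
Next 2H:
Repeated addition: build up to 2H.
2H: tangent at (30, 5): λ = (3·30² + 25)/(2·5) ≡ 28/10. 10⁻¹ ≡ 28 (mod 31), so λ ≡ 28·28 ≡ 9.
  x = λ² - 30 - 30 = 81 - 60 ≡ 21; y = λ·(30 - 21) - 5 ≡ 14. → (21, 14)
2H = (21, 14).
Finally 3G + 2H:
(8, 9) + (21, 14). λ = (14 - 9)/(21 - 8) ≡ 5/13 mod 31. 13⁻¹ ≡ 12 (mod 31) since 13·12 = 156 ≡ 1, so λ ≡ 29.
  x = λ² - 8 - 21 = 841 - 29 ≡ 6; y = λ·(8 - 6) - 9 ≡ 18. → (6, 18)

(6, 18)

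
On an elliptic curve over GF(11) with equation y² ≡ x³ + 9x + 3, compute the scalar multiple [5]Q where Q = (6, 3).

Repeated addition: build up to 5Q.
2Q: tangent at (6, 3): λ = (3·6² + 9)/(2·3) ≡ 7/6. 6⁻¹ ≡ 2 (mod 11), so λ ≡ 7·2 ≡ 3.
  x = λ² - 6 - 6 = 9 - 12 ≡ 8; y = λ·(6 - 8) - 3 ≡ 2. → (8, 2)
3Q: (8, 2) + (6, 3). λ = (3 - 2)/(6 - 8) ≡ 1/9 mod 11. 9⁻¹ ≡ 5 (mod 11) since 9·5 = 45 ≡ 1, so λ ≡ 5.
  x = λ² - 8 - 6 = 25 - 14 ≡ 0; y = λ·(8 - 0) - 2 ≡ 5. → (0, 5)
4Q: (0, 5) + (6, 3). λ = (3 - 5)/(6 - 0) ≡ 9/6 mod 11. 6⁻¹ ≡ 2 (mod 11), so λ ≡ 7.
  x = λ² - 0 - 6 = 49 - 6 ≡ 10; y = λ·(0 - 10) - 5 ≡ 2. → (10, 2)
5Q: (10, 2) + (6, 3). λ = (3 - 2)/(6 - 10) ≡ 1/7 mod 11. 7⁻¹ ≡ 8 (mod 11), so λ ≡ 8.
  x = λ² - 10 - 6 = 64 - 16 ≡ 4; y = λ·(10 - 4) - 2 ≡ 2. → (4, 2)

(4, 2)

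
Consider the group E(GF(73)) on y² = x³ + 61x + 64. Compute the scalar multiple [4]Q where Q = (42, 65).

(46, 59)

Double-and-add on 4 = (100)₂. Start with Q = (42, 65) for the leading 1-bit.
double: tangent at (42, 65): λ = (3·42² + 61)/(2·65) ≡ 24/57. 57⁻¹ ≡ 41 (mod 73) since 57·41 = 2337 ≡ 1, so λ ≡ 24·41 ≡ 35.
  x = λ² - 42 - 42 = 1225 - 84 ≡ 46; y = λ·(42 - 46) - 65 ≡ 14. → (46, 14)
double: tangent at (46, 14): λ = (3·46² + 61)/(2·14) ≡ 58/28. 28⁻¹ ≡ 60 (mod 73), so λ ≡ 58·60 ≡ 49.
  x = λ² - 46 - 46 = 2401 - 92 ≡ 46; y = λ·(46 - 46) - 14 ≡ 59. → (46, 59)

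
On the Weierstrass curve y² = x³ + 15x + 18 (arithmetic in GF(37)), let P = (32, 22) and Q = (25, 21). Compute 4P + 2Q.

First 4P:
Double-and-add on 4 = (100)₂. Start with P = (32, 22) for the leading 1-bit.
double: tangent at (32, 22): λ = (3·32² + 15)/(2·22) ≡ 16/7. 7⁻¹ ≡ 16 (mod 37), so λ ≡ 16·16 ≡ 34.
  x = λ² - 32 - 32 = 1156 - 64 ≡ 19; y = λ·(32 - 19) - 22 ≡ 13. → (19, 13)
double: tangent at (19, 13): λ = (3·19² + 15)/(2·13) ≡ 25/26. 26⁻¹ ≡ 10 (mod 37), so λ ≡ 25·10 ≡ 28.
  x = λ² - 19 - 19 = 784 - 38 ≡ 6; y = λ·(19 - 6) - 13 ≡ 18. → (6, 18)
4P = (6, 18).
Next 2Q:
Repeated addition: build up to 2Q.
2Q: tangent at (25, 21): λ = (3·25² + 15)/(2·21) ≡ 3/5. 5⁻¹ ≡ 15 (mod 37), so λ ≡ 3·15 ≡ 8.
  x = λ² - 25 - 25 = 64 - 50 ≡ 14; y = λ·(25 - 14) - 21 ≡ 30. → (14, 30)
2Q = (14, 30).
Finally 4P + 2Q:
(6, 18) + (14, 30). λ = (30 - 18)/(14 - 6) ≡ 12/8 mod 37. 8⁻¹ ≡ 14 (mod 37), so λ ≡ 20.
  x = λ² - 6 - 14 = 400 - 20 ≡ 10; y = λ·(6 - 10) - 18 ≡ 13. → (10, 13)

(10, 13)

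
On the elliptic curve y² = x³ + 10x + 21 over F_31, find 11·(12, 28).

(12, 3)

Write P = (12, 28).
Repeated addition: build up to 11P.
2P: tangent at (12, 28): λ = (3·12² + 10)/(2·28) ≡ 8/25. 25⁻¹ ≡ 5 (mod 31), so λ ≡ 8·5 ≡ 9.
  x = λ² - 12 - 12 = 81 - 24 ≡ 26; y = λ·(12 - 26) - 28 ≡ 1. → (26, 1)
3P: (26, 1) + (12, 28). λ = (28 - 1)/(12 - 26) ≡ 27/17 mod 31. 17⁻¹ ≡ 11 (mod 31), so λ ≡ 18.
  x = λ² - 26 - 12 = 324 - 38 ≡ 7; y = λ·(26 - 7) - 1 ≡ 0. → (7, 0)
4P: (7, 0) + (12, 28). λ = (28 - 0)/(12 - 7) ≡ 28/5 mod 31. 5⁻¹ ≡ 25 (mod 31), so λ ≡ 18.
  x = λ² - 7 - 12 = 324 - 19 ≡ 26; y = λ·(7 - 26) - 0 ≡ 30. → (26, 30)
5P: (26, 30) + (12, 28). λ = (28 - 30)/(12 - 26) ≡ 29/17 mod 31. 17⁻¹ ≡ 11 (mod 31), so λ ≡ 9.
  x = λ² - 26 - 12 = 81 - 38 ≡ 12; y = λ·(26 - 12) - 30 ≡ 3. → (12, 3)
6P: (12, 3) + (12, 28): same x and y₁ ≡ -y₂, so the sum is 𝒪.
7P: 𝒪 + (12, 28) = (12, 28) (identity).
8P: tangent at (12, 28): λ = (3·12² + 10)/(2·28) ≡ 8/25. 25⁻¹ ≡ 5 (mod 31), so λ ≡ 8·5 ≡ 9.
  x = λ² - 12 - 12 = 81 - 24 ≡ 26; y = λ·(12 - 26) - 28 ≡ 1. → (26, 1)
9P: (26, 1) + (12, 28). λ = (28 - 1)/(12 - 26) ≡ 27/17 mod 31. 17⁻¹ ≡ 11 (mod 31), so λ ≡ 18.
  x = λ² - 26 - 12 = 324 - 38 ≡ 7; y = λ·(26 - 7) - 1 ≡ 0. → (7, 0)
10P: (7, 0) + (12, 28). λ = (28 - 0)/(12 - 7) ≡ 28/5 mod 31. 5⁻¹ ≡ 25 (mod 31), so λ ≡ 18.
  x = λ² - 7 - 12 = 324 - 19 ≡ 26; y = λ·(7 - 26) - 0 ≡ 30. → (26, 30)
11P: (26, 30) + (12, 28). λ = (28 - 30)/(12 - 26) ≡ 29/17 mod 31. 17⁻¹ ≡ 11 (mod 31), so λ ≡ 9.
  x = λ² - 26 - 12 = 81 - 38 ≡ 12; y = λ·(26 - 12) - 30 ≡ 3. → (12, 3)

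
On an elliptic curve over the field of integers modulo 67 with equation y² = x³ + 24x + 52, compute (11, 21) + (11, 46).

The two points share x = 11 and their y-coordinates satisfy 21 + 46 ≡ 0 (mod 67), so they are inverses. Their sum is 𝒪.

O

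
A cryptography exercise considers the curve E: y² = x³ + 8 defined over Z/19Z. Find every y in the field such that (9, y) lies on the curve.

none

x³ + 0x + 8 = 737 ≡ 15 (mod 19).
15 is a non-residue mod 19; no y exists.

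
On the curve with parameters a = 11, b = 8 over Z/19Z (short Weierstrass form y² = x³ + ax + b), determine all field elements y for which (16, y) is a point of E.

x³ + 11x + 8 = 4280 ≡ 5 (mod 19).
Square roots of 5 mod 19: 9 and 10 (since 9² = 81 ≡ 5).

9, 10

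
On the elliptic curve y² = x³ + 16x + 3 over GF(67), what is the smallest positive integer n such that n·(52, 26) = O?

2P: tangent at (52, 26): λ = (3·52² + 16)/(2·26) ≡ 21/52. 52⁻¹ ≡ 58 (mod 67) since 52·58 = 3016 ≡ 1, so λ ≡ 21·58 ≡ 12.
  x = λ² - 52 - 52 = 144 - 104 ≡ 40; y = λ·(52 - 40) - 26 ≡ 51. → (40, 51)
3P: (40, 51) + (52, 26). λ = (26 - 51)/(52 - 40) ≡ 42/12 mod 67. 12⁻¹ ≡ 28 (mod 67), so λ ≡ 37.
  x = λ² - 40 - 52 = 1369 - 92 ≡ 4; y = λ·(40 - 4) - 51 ≡ 8. → (4, 8)
4P: (4, 8) + (52, 26). λ = (26 - 8)/(52 - 4) ≡ 18/48 mod 67. 48⁻¹ ≡ 7 (mod 67), so λ ≡ 59.
  x = λ² - 4 - 52 = 3481 - 56 ≡ 8; y = λ·(4 - 8) - 8 ≡ 24. → (8, 24)
5P: (8, 24) + (52, 26). λ = (26 - 24)/(52 - 8) ≡ 2/44 mod 67. 44⁻¹ ≡ 32 (mod 67), so λ ≡ 64.
  x = λ² - 8 - 52 = 4096 - 60 ≡ 16; y = λ·(8 - 16) - 24 ≡ 0. → (16, 0)
6P: (16, 0) + (52, 26). λ = (26 - 0)/(52 - 16) ≡ 26/36 mod 67. 36⁻¹ ≡ 54 (mod 67), so λ ≡ 64.
  x = λ² - 16 - 52 = 4096 - 68 ≡ 8; y = λ·(16 - 8) - 0 ≡ 43. → (8, 43)
7P: (8, 43) + (52, 26). λ = (26 - 43)/(52 - 8) ≡ 50/44 mod 67. 44⁻¹ ≡ 32 (mod 67) since 44·32 = 1408 ≡ 1, so λ ≡ 59.
  x = λ² - 8 - 52 = 3481 - 60 ≡ 4; y = λ·(8 - 4) - 43 ≡ 59. → (4, 59)
8P: (4, 59) + (52, 26). λ = (26 - 59)/(52 - 4) ≡ 34/48 mod 67. 48⁻¹ ≡ 7 (mod 67), so λ ≡ 37.
  x = λ² - 4 - 52 = 1369 - 56 ≡ 40; y = λ·(4 - 40) - 59 ≡ 16. → (40, 16)
9P: (40, 16) + (52, 26). λ = (26 - 16)/(52 - 40) ≡ 10/12 mod 67. 12⁻¹ ≡ 28 (mod 67), so λ ≡ 12.
  x = λ² - 40 - 52 = 144 - 92 ≡ 52; y = λ·(40 - 52) - 16 ≡ 41. → (52, 41)
10P: (52, 41) + (52, 26): same x and y₁ ≡ -y₂, so the sum is O.
10P = O, so the order is 10.

10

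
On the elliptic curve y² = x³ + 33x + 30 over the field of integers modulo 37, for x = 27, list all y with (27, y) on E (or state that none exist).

x³ + 33x + 30 = 20604 ≡ 32 (mod 37).
32 is a non-residue mod 37; no y exists.

none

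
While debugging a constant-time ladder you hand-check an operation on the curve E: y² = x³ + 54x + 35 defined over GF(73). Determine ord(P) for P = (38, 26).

9

2P: tangent at (38, 26): λ = (3·38² + 54)/(2·26) ≡ 6/52. 52⁻¹ ≡ 66 (mod 73), so λ ≡ 6·66 ≡ 31.
  x = λ² - 38 - 38 = 961 - 76 ≡ 9; y = λ·(38 - 9) - 26 ≡ 70. → (9, 70)
3P: (9, 70) + (38, 26). λ = (26 - 70)/(38 - 9) ≡ 29/29 mod 73. 29⁻¹ ≡ 68 (mod 73) since 29·68 = 1972 ≡ 1, so λ ≡ 1.
  x = λ² - 9 - 38 = 1 - 47 ≡ 27; y = λ·(9 - 27) - 70 ≡ 58. → (27, 58)
4P: (27, 58) + (38, 26). λ = (26 - 58)/(38 - 27) ≡ 41/11 mod 73. 11⁻¹ ≡ 20 (mod 73) since 11·20 = 220 ≡ 1, so λ ≡ 17.
  x = λ² - 27 - 38 = 289 - 65 ≡ 5; y = λ·(27 - 5) - 58 ≡ 24. → (5, 24)
5P: (5, 24) + (38, 26). λ = (26 - 24)/(38 - 5) ≡ 2/33 mod 73. 33⁻¹ ≡ 31 (mod 73), so λ ≡ 62.
  x = λ² - 5 - 38 = 3844 - 43 ≡ 5; y = λ·(5 - 5) - 24 ≡ 49. → (5, 49)
6P: (5, 49) + (38, 26). λ = (26 - 49)/(38 - 5) ≡ 50/33 mod 73. 33⁻¹ ≡ 31 (mod 73), so λ ≡ 17.
  x = λ² - 5 - 38 = 289 - 43 ≡ 27; y = λ·(5 - 27) - 49 ≡ 15. → (27, 15)
7P: (27, 15) + (38, 26). λ = (26 - 15)/(38 - 27) ≡ 11/11 mod 73. 11⁻¹ ≡ 20 (mod 73), so λ ≡ 1.
  x = λ² - 27 - 38 = 1 - 65 ≡ 9; y = λ·(27 - 9) - 15 ≡ 3. → (9, 3)
8P: (9, 3) + (38, 26). λ = (26 - 3)/(38 - 9) ≡ 23/29 mod 73. 29⁻¹ ≡ 68 (mod 73) since 29·68 = 1972 ≡ 1, so λ ≡ 31.
  x = λ² - 9 - 38 = 961 - 47 ≡ 38; y = λ·(9 - 38) - 3 ≡ 47. → (38, 47)
9P: (38, 47) + (38, 26): same x and y₁ ≡ -y₂, so the sum is O.
9P = O, so the order is 9.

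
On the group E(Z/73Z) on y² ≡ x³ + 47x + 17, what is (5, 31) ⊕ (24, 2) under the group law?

(71, 39)

(5, 31) + (24, 2). λ = (2 - 31)/(24 - 5) ≡ 44/19 mod 73. 19⁻¹ ≡ 50 (mod 73) since 19·50 = 950 ≡ 1, so λ ≡ 10.
  x = λ² - 5 - 24 = 100 - 29 ≡ 71; y = λ·(5 - 71) - 31 ≡ 39. → (71, 39)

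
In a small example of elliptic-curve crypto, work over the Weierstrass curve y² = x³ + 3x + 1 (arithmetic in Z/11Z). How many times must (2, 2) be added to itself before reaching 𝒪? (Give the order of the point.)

9

2P: tangent at (2, 2): λ = (3·2² + 3)/(2·2) ≡ 4/4. 4⁻¹ ≡ 3 (mod 11), so λ ≡ 4·3 ≡ 1.
  x = λ² - 2 - 2 = 1 - 4 ≡ 8; y = λ·(2 - 8) - 2 ≡ 3. → (8, 3)
3P: (8, 3) + (2, 2). λ = (2 - 3)/(2 - 8) ≡ 10/5 mod 11. 5⁻¹ ≡ 9 (mod 11) since 5·9 = 45 ≡ 1, so λ ≡ 2.
  x = λ² - 8 - 2 = 4 - 10 ≡ 5; y = λ·(8 - 5) - 3 ≡ 3. → (5, 3)
4P: (5, 3) + (2, 2). λ = (2 - 3)/(2 - 5) ≡ 10/8 mod 11. 8⁻¹ ≡ 7 (mod 11), so λ ≡ 4.
  x = λ² - 5 - 2 = 16 - 7 ≡ 9; y = λ·(5 - 9) - 3 ≡ 3. → (9, 3)
5P: (9, 3) + (2, 2). λ = (2 - 3)/(2 - 9) ≡ 10/4 mod 11. 4⁻¹ ≡ 3 (mod 11) since 4·3 = 12 ≡ 1, so λ ≡ 8.
  x = λ² - 9 - 2 = 64 - 11 ≡ 9; y = λ·(9 - 9) - 3 ≡ 8. → (9, 8)
6P: (9, 8) + (2, 2). λ = (2 - 8)/(2 - 9) ≡ 5/4 mod 11. 4⁻¹ ≡ 3 (mod 11) since 4·3 = 12 ≡ 1, so λ ≡ 4.
  x = λ² - 9 - 2 = 16 - 11 ≡ 5; y = λ·(9 - 5) - 8 ≡ 8. → (5, 8)
7P: (5, 8) + (2, 2). λ = (2 - 8)/(2 - 5) ≡ 5/8 mod 11. 8⁻¹ ≡ 7 (mod 11) since 8·7 = 56 ≡ 1, so λ ≡ 2.
  x = λ² - 5 - 2 = 4 - 7 ≡ 8; y = λ·(5 - 8) - 8 ≡ 8. → (8, 8)
8P: (8, 8) + (2, 2). λ = (2 - 8)/(2 - 8) ≡ 5/5 mod 11. 5⁻¹ ≡ 9 (mod 11), so λ ≡ 1.
  x = λ² - 8 - 2 = 1 - 10 ≡ 2; y = λ·(8 - 2) - 8 ≡ 9. → (2, 9)
9P: (2, 9) + (2, 2): same x and y₁ ≡ -y₂, so the sum is 𝒪.
9P = 𝒪, so the order is 9.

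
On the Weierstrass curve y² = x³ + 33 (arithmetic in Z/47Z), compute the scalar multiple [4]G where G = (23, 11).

(11, 46)

Double-and-add on 4 = (100)₂. Start with G = (23, 11) for the leading 1-bit.
double: tangent at (23, 11): λ = (3·23² + 0)/(2·11) ≡ 36/22. 22⁻¹ ≡ 15 (mod 47) since 22·15 = 330 ≡ 1, so λ ≡ 36·15 ≡ 23.
  x = λ² - 23 - 23 = 529 - 46 ≡ 13; y = λ·(23 - 13) - 11 ≡ 31. → (13, 31)
double: tangent at (13, 31): λ = (3·13² + 0)/(2·31) ≡ 37/15. 15⁻¹ ≡ 22 (mod 47), so λ ≡ 37·22 ≡ 15.
  x = λ² - 13 - 13 = 225 - 26 ≡ 11; y = λ·(13 - 11) - 31 ≡ 46. → (11, 46)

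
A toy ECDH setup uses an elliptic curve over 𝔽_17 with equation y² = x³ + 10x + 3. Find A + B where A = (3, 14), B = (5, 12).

(10, 10)

(3, 14) + (5, 12). λ = (12 - 14)/(5 - 3) ≡ 15/2 mod 17. 2⁻¹ ≡ 9 (mod 17) since 2·9 = 18 ≡ 1, so λ ≡ 16.
  x = λ² - 3 - 5 = 256 - 8 ≡ 10; y = λ·(3 - 10) - 14 ≡ 10. → (10, 10)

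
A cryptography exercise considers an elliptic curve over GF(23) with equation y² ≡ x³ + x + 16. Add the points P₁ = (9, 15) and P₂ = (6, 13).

(9, 15) + (6, 13). λ = (13 - 15)/(6 - 9) ≡ 21/20 mod 23. 20⁻¹ ≡ 15 (mod 23), so λ ≡ 16.
  x = λ² - 9 - 6 = 256 - 15 ≡ 11; y = λ·(9 - 11) - 15 ≡ 22. → (11, 22)

(11, 22)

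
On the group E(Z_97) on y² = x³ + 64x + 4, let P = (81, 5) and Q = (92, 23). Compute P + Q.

(81, 5) + (92, 23). λ = (23 - 5)/(92 - 81) ≡ 18/11 mod 97. 11⁻¹ ≡ 53 (mod 97), so λ ≡ 81.
  x = λ² - 81 - 92 = 6561 - 173 ≡ 83; y = λ·(81 - 83) - 5 ≡ 27. → (83, 27)

(83, 27)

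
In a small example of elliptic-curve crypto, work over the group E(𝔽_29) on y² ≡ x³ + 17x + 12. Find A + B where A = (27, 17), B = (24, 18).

(27, 17) + (24, 18). λ = (18 - 17)/(24 - 27) ≡ 1/26 mod 29. 26⁻¹ ≡ 19 (mod 29), so λ ≡ 19.
  x = λ² - 27 - 24 = 361 - 51 ≡ 20; y = λ·(27 - 20) - 17 ≡ 0. → (20, 0)

(20, 0)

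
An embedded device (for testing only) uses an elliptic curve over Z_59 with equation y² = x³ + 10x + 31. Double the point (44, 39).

tangent at (44, 39): λ = (3·44² + 10)/(2·39) ≡ 36/19. 19⁻¹ ≡ 28 (mod 59), so λ ≡ 36·28 ≡ 5.
  x = λ² - 44 - 44 = 25 - 88 ≡ 55; y = λ·(44 - 55) - 39 ≡ 24. → (55, 24)

(55, 24)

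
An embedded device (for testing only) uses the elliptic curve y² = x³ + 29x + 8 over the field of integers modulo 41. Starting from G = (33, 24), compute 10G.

Repeated addition: build up to 10G.
2G: tangent at (33, 24): λ = (3·33² + 29)/(2·24) ≡ 16/7. 7⁻¹ ≡ 6 (mod 41) since 7·6 = 42 ≡ 1, so λ ≡ 16·6 ≡ 14.
  x = λ² - 33 - 33 = 196 - 66 ≡ 7; y = λ·(33 - 7) - 24 ≡ 12. → (7, 12)
3G: (7, 12) + (33, 24). λ = (24 - 12)/(33 - 7) ≡ 12/26 mod 41. 26⁻¹ ≡ 30 (mod 41) since 26·30 = 780 ≡ 1, so λ ≡ 32.
  x = λ² - 7 - 33 = 1024 - 40 ≡ 0; y = λ·(7 - 0) - 12 ≡ 7. → (0, 7)
4G: (0, 7) + (33, 24). λ = (24 - 7)/(33 - 0) ≡ 17/33 mod 41. 33⁻¹ ≡ 5 (mod 41), so λ ≡ 3.
  x = λ² - 0 - 33 = 9 - 33 ≡ 17; y = λ·(0 - 17) - 7 ≡ 24. → (17, 24)
5G: (17, 24) + (33, 24). λ = (24 - 24)/(33 - 17) ≡ 0/16 mod 41. 16⁻¹ ≡ 18 (mod 41) since 16·18 = 288 ≡ 1, so λ ≡ 0.
  x = λ² - 17 - 33 = 0 - 50 ≡ 32; y = λ·(17 - 32) - 24 ≡ 17. → (32, 17)
6G: (32, 17) + (33, 24). λ = (24 - 17)/(33 - 32) ≡ 7/1 mod 41. 1⁻¹ ≡ 1 (mod 41), so λ ≡ 7.
  x = λ² - 32 - 33 = 49 - 65 ≡ 25; y = λ·(32 - 25) - 17 ≡ 32. → (25, 32)
7G: (25, 32) + (33, 24). λ = (24 - 32)/(33 - 25) ≡ 33/8 mod 41. 8⁻¹ ≡ 36 (mod 41), so λ ≡ 40.
  x = λ² - 25 - 33 = 1600 - 58 ≡ 25; y = λ·(25 - 25) - 32 ≡ 9. → (25, 9)
8G: (25, 9) + (33, 24). λ = (24 - 9)/(33 - 25) ≡ 15/8 mod 41. 8⁻¹ ≡ 36 (mod 41) since 8·36 = 288 ≡ 1, so λ ≡ 7.
  x = λ² - 25 - 33 = 49 - 58 ≡ 32; y = λ·(25 - 32) - 9 ≡ 24. → (32, 24)
9G: (32, 24) + (33, 24). λ = (24 - 24)/(33 - 32) ≡ 0/1 mod 41. 1⁻¹ ≡ 1 (mod 41), so λ ≡ 0.
  x = λ² - 32 - 33 = 0 - 65 ≡ 17; y = λ·(32 - 17) - 24 ≡ 17. → (17, 17)
10G: (17, 17) + (33, 24). λ = (24 - 17)/(33 - 17) ≡ 7/16 mod 41. 16⁻¹ ≡ 18 (mod 41) since 16·18 = 288 ≡ 1, so λ ≡ 3.
  x = λ² - 17 - 33 = 9 - 50 ≡ 0; y = λ·(17 - 0) - 17 ≡ 34. → (0, 34)

(0, 34)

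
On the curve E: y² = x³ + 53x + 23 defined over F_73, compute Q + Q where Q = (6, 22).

(65, 6)

tangent at (6, 22): λ = (3·6² + 53)/(2·22) ≡ 15/44. 44⁻¹ ≡ 5 (mod 73), so λ ≡ 15·5 ≡ 2.
  x = λ² - 6 - 6 = 4 - 12 ≡ 65; y = λ·(6 - 65) - 22 ≡ 6. → (65, 6)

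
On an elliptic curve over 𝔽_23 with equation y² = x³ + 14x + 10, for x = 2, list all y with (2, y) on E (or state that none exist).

0

x³ + 14x + 10 = 46 ≡ 0 (mod 23).
Only y = 0 satisfies y² ≡ 0.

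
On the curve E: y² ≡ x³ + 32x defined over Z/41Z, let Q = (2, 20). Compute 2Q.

tangent at (2, 20): λ = (3·2² + 32)/(2·20) ≡ 3/40. 40⁻¹ ≡ 40 (mod 41) since 40·40 = 1600 ≡ 1, so λ ≡ 3·40 ≡ 38.
  x = λ² - 2 - 2 = 1444 - 4 ≡ 5; y = λ·(2 - 5) - 20 ≡ 30. → (5, 30)

(5, 30)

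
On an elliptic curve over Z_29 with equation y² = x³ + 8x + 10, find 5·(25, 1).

(17, 19)

Write G = (25, 1).
Repeated addition: build up to 5G.
2G: tangent at (25, 1): λ = (3·25² + 8)/(2·1) ≡ 27/2. 2⁻¹ ≡ 15 (mod 29), so λ ≡ 27·15 ≡ 28.
  x = λ² - 25 - 25 = 784 - 50 ≡ 9; y = λ·(25 - 9) - 1 ≡ 12. → (9, 12)
3G: (9, 12) + (25, 1). λ = (1 - 12)/(25 - 9) ≡ 18/16 mod 29. 16⁻¹ ≡ 20 (mod 29) since 16·20 = 320 ≡ 1, so λ ≡ 12.
  x = λ² - 9 - 25 = 144 - 34 ≡ 23; y = λ·(9 - 23) - 12 ≡ 23. → (23, 23)
4G: (23, 23) + (25, 1). λ = (1 - 23)/(25 - 23) ≡ 7/2 mod 29. 2⁻¹ ≡ 15 (mod 29) since 2·15 = 30 ≡ 1, so λ ≡ 18.
  x = λ² - 23 - 25 = 324 - 48 ≡ 15; y = λ·(23 - 15) - 23 ≡ 5. → (15, 5)
5G: (15, 5) + (25, 1). λ = (1 - 5)/(25 - 15) ≡ 25/10 mod 29. 10⁻¹ ≡ 3 (mod 29) since 10·3 = 30 ≡ 1, so λ ≡ 17.
  x = λ² - 15 - 25 = 289 - 40 ≡ 17; y = λ·(15 - 17) - 5 ≡ 19. → (17, 19)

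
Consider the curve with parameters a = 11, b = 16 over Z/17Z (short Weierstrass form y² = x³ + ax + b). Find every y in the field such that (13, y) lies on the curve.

none

x³ + 11x + 16 = 2356 ≡ 10 (mod 17).
10 is a non-residue mod 17; no y exists.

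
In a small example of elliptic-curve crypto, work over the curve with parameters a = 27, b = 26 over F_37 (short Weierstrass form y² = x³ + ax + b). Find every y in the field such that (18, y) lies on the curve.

x³ + 27x + 26 = 6344 ≡ 17 (mod 37).
17 is a non-residue mod 37; no y exists.

none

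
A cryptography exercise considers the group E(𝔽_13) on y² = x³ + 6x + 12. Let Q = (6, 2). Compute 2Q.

tangent at (6, 2): λ = (3·6² + 6)/(2·2) ≡ 10/4. 4⁻¹ ≡ 10 (mod 13), so λ ≡ 10·10 ≡ 9.
  x = λ² - 6 - 6 = 81 - 12 ≡ 4; y = λ·(6 - 4) - 2 ≡ 3. → (4, 3)

(4, 3)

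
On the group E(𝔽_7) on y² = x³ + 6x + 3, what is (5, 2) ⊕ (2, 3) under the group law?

(4, 0)

(5, 2) + (2, 3). λ = (3 - 2)/(2 - 5) ≡ 1/4 mod 7. 4⁻¹ ≡ 2 (mod 7), so λ ≡ 2.
  x = λ² - 5 - 2 = 4 - 7 ≡ 4; y = λ·(5 - 4) - 2 ≡ 0. → (4, 0)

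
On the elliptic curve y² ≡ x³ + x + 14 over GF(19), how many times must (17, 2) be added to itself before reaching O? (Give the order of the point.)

2P: tangent at (17, 2): λ = (3·17² + 1)/(2·2) ≡ 13/4. 4⁻¹ ≡ 5 (mod 19), so λ ≡ 13·5 ≡ 8.
  x = λ² - 17 - 17 = 64 - 34 ≡ 11; y = λ·(17 - 11) - 2 ≡ 8. → (11, 8)
3P: (11, 8) + (17, 2). λ = (2 - 8)/(17 - 11) ≡ 13/6 mod 19. 6⁻¹ ≡ 16 (mod 19), so λ ≡ 18.
  x = λ² - 11 - 17 = 324 - 28 ≡ 11; y = λ·(11 - 11) - 8 ≡ 11. → (11, 11)
4P: (11, 11) + (17, 2). λ = (2 - 11)/(17 - 11) ≡ 10/6 mod 19. 6⁻¹ ≡ 16 (mod 19), so λ ≡ 8.
  x = λ² - 11 - 17 = 64 - 28 ≡ 17; y = λ·(11 - 17) - 11 ≡ 17. → (17, 17)
5P: (17, 17) + (17, 2): same x and y₁ ≡ -y₂, so the sum is O.
5P = O, so the order is 5.

5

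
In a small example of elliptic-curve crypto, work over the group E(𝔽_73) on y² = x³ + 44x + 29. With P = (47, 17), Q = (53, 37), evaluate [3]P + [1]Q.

(1, 1)

First 3P:
Repeated addition: build up to 3P.
2P: tangent at (47, 17): λ = (3·47² + 44)/(2·17) ≡ 28/34. 34⁻¹ ≡ 58 (mod 73) since 34·58 = 1972 ≡ 1, so λ ≡ 28·58 ≡ 18.
  x = λ² - 47 - 47 = 324 - 94 ≡ 11; y = λ·(47 - 11) - 17 ≡ 47. → (11, 47)
3P: (11, 47) + (47, 17). λ = (17 - 47)/(47 - 11) ≡ 43/36 mod 73. 36⁻¹ ≡ 71 (mod 73), so λ ≡ 60.
  x = λ² - 11 - 47 = 3600 - 58 ≡ 38; y = λ·(11 - 38) - 47 ≡ 12. → (38, 12)
3P = (38, 12).
Finally 3P + Q:
(38, 12) + (53, 37). λ = (37 - 12)/(53 - 38) ≡ 25/15 mod 73. 15⁻¹ ≡ 39 (mod 73) since 15·39 = 585 ≡ 1, so λ ≡ 26.
  x = λ² - 38 - 53 = 676 - 91 ≡ 1; y = λ·(38 - 1) - 12 ≡ 1. → (1, 1)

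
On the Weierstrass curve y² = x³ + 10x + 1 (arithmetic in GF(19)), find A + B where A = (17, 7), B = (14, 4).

(8, 2)

(17, 7) + (14, 4). λ = (4 - 7)/(14 - 17) ≡ 16/16 mod 19. 16⁻¹ ≡ 6 (mod 19), so λ ≡ 1.
  x = λ² - 17 - 14 = 1 - 31 ≡ 8; y = λ·(17 - 8) - 7 ≡ 2. → (8, 2)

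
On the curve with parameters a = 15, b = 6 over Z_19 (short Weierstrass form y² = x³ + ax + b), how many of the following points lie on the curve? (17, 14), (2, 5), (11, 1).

(17, 14): 14² ≡ 6, rhs ≡ 6 → on.
(2, 5): 5² ≡ 6, rhs ≡ 6 → on.
(11, 1): 1² ≡ 1, rhs ≡ 1 → on.

3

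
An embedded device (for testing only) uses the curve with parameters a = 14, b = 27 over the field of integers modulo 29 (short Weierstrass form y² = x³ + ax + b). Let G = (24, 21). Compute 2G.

tangent at (24, 21): λ = (3·24² + 14)/(2·21) ≡ 2/13. 13⁻¹ ≡ 9 (mod 29) since 13·9 = 117 ≡ 1, so λ ≡ 2·9 ≡ 18.
  x = λ² - 24 - 24 = 324 - 48 ≡ 15; y = λ·(24 - 15) - 21 ≡ 25. → (15, 25)

(15, 25)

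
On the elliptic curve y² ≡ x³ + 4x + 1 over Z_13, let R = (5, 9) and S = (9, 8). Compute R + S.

(5, 9) + (9, 8). λ = (8 - 9)/(9 - 5) ≡ 12/4 mod 13. 4⁻¹ ≡ 10 (mod 13), so λ ≡ 3.
  x = λ² - 5 - 9 = 9 - 14 ≡ 8; y = λ·(5 - 8) - 9 ≡ 8. → (8, 8)

(8, 8)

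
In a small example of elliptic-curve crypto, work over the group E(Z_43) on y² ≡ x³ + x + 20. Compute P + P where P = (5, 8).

tangent at (5, 8): λ = (3·5² + 1)/(2·8) ≡ 33/16. 16⁻¹ ≡ 35 (mod 43), so λ ≡ 33·35 ≡ 37.
  x = λ² - 5 - 5 = 1369 - 10 ≡ 26; y = λ·(5 - 26) - 8 ≡ 32. → (26, 32)

(26, 32)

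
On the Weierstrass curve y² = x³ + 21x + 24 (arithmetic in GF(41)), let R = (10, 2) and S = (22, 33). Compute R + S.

(4, 34)

(10, 2) + (22, 33). λ = (33 - 2)/(22 - 10) ≡ 31/12 mod 41. 12⁻¹ ≡ 24 (mod 41) since 12·24 = 288 ≡ 1, so λ ≡ 6.
  x = λ² - 10 - 22 = 36 - 32 ≡ 4; y = λ·(10 - 4) - 2 ≡ 34. → (4, 34)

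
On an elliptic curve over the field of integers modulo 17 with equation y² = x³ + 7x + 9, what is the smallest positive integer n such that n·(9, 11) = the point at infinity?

11

2P: tangent at (9, 11): λ = (3·9² + 7)/(2·11) ≡ 12/5. 5⁻¹ ≡ 7 (mod 17), so λ ≡ 12·7 ≡ 16.
  x = λ² - 9 - 9 = 256 - 18 ≡ 0; y = λ·(9 - 0) - 11 ≡ 14. → (0, 14)
3P: (0, 14) + (9, 11). λ = (11 - 14)/(9 - 0) ≡ 14/9 mod 17. 9⁻¹ ≡ 2 (mod 17), so λ ≡ 11.
  x = λ² - 0 - 9 = 121 - 9 ≡ 10; y = λ·(0 - 10) - 14 ≡ 12. → (10, 12)
4P: (10, 12) + (9, 11). λ = (11 - 12)/(9 - 10) ≡ 16/16 mod 17. 16⁻¹ ≡ 16 (mod 17) since 16·16 = 256 ≡ 1, so λ ≡ 1.
  x = λ² - 10 - 9 = 1 - 19 ≡ 16; y = λ·(10 - 16) - 12 ≡ 16. → (16, 16)
5P: (16, 16) + (9, 11). λ = (11 - 16)/(9 - 16) ≡ 12/10 mod 17. 10⁻¹ ≡ 12 (mod 17) since 10·12 = 120 ≡ 1, so λ ≡ 8.
  x = λ² - 16 - 9 = 64 - 25 ≡ 5; y = λ·(16 - 5) - 16 ≡ 4. → (5, 4)
6P: (5, 4) + (9, 11). λ = (11 - 4)/(9 - 5) ≡ 7/4 mod 17. 4⁻¹ ≡ 13 (mod 17), so λ ≡ 6.
  x = λ² - 5 - 9 = 36 - 14 ≡ 5; y = λ·(5 - 5) - 4 ≡ 13. → (5, 13)
7P: (5, 13) + (9, 11). λ = (11 - 13)/(9 - 5) ≡ 15/4 mod 17. 4⁻¹ ≡ 13 (mod 17), so λ ≡ 8.
  x = λ² - 5 - 9 = 64 - 14 ≡ 16; y = λ·(5 - 16) - 13 ≡ 1. → (16, 1)
8P: (16, 1) + (9, 11). λ = (11 - 1)/(9 - 16) ≡ 10/10 mod 17. 10⁻¹ ≡ 12 (mod 17), so λ ≡ 1.
  x = λ² - 16 - 9 = 1 - 25 ≡ 10; y = λ·(16 - 10) - 1 ≡ 5. → (10, 5)
9P: (10, 5) + (9, 11). λ = (11 - 5)/(9 - 10) ≡ 6/16 mod 17. 16⁻¹ ≡ 16 (mod 17) since 16·16 = 256 ≡ 1, so λ ≡ 11.
  x = λ² - 10 - 9 = 121 - 19 ≡ 0; y = λ·(10 - 0) - 5 ≡ 3. → (0, 3)
10P: (0, 3) + (9, 11). λ = (11 - 3)/(9 - 0) ≡ 8/9 mod 17. 9⁻¹ ≡ 2 (mod 17), so λ ≡ 16.
  x = λ² - 0 - 9 = 256 - 9 ≡ 9; y = λ·(0 - 9) - 3 ≡ 6. → (9, 6)
11P: (9, 6) + (9, 11): same x and y₁ ≡ -y₂, so the sum is the point at infinity.
11P = the point at infinity, so the order is 11.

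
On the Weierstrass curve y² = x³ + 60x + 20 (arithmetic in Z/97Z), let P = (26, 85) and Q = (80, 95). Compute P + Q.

(40, 13)

(26, 85) + (80, 95). λ = (95 - 85)/(80 - 26) ≡ 10/54 mod 97. 54⁻¹ ≡ 9 (mod 97) since 54·9 = 486 ≡ 1, so λ ≡ 90.
  x = λ² - 26 - 80 = 8100 - 106 ≡ 40; y = λ·(26 - 40) - 85 ≡ 13. → (40, 13)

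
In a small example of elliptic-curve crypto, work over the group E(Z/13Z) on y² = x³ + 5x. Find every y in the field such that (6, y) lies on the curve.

5, 8

x³ + 5x + 0 = 246 ≡ 12 (mod 13).
Square roots of 12 mod 13: 5 and 8 (since 5² = 25 ≡ 12).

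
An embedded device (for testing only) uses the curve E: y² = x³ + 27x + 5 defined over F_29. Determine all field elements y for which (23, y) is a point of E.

2, 27

x³ + 27x + 5 = 12793 ≡ 4 (mod 29).
Square roots of 4 mod 29: 2 and 27 (since 2² = 4 ≡ 4).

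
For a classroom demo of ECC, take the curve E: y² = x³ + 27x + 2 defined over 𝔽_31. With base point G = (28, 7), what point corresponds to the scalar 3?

Repeated addition: build up to 3G.
2G: tangent at (28, 7): λ = (3·28² + 27)/(2·7) ≡ 23/14. 14⁻¹ ≡ 20 (mod 31) since 14·20 = 280 ≡ 1, so λ ≡ 23·20 ≡ 26.
  x = λ² - 28 - 28 = 676 - 56 ≡ 0; y = λ·(28 - 0) - 7 ≡ 8. → (0, 8)
3G: (0, 8) + (28, 7). λ = (7 - 8)/(28 - 0) ≡ 30/28 mod 31. 28⁻¹ ≡ 10 (mod 31) since 28·10 = 280 ≡ 1, so λ ≡ 21.
  x = λ² - 0 - 28 = 441 - 28 ≡ 10; y = λ·(0 - 10) - 8 ≡ 30. → (10, 30)

(10, 30)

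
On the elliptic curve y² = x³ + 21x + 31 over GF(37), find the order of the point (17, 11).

10

2P: tangent at (17, 11): λ = (3·17² + 21)/(2·11) ≡ 0/22. 22⁻¹ ≡ 32 (mod 37), so λ ≡ 0·32 ≡ 0.
  x = λ² - 17 - 17 = 0 - 34 ≡ 3; y = λ·(17 - 3) - 11 ≡ 26. → (3, 26)
3P: (3, 26) + (17, 11). λ = (11 - 26)/(17 - 3) ≡ 22/14 mod 37. 14⁻¹ ≡ 8 (mod 37), so λ ≡ 28.
  x = λ² - 3 - 17 = 784 - 20 ≡ 24; y = λ·(3 - 24) - 26 ≡ 15. → (24, 15)
4P: (24, 15) + (17, 11). λ = (11 - 15)/(17 - 24) ≡ 33/30 mod 37. 30⁻¹ ≡ 21 (mod 37), so λ ≡ 27.
  x = λ² - 24 - 17 = 729 - 41 ≡ 22; y = λ·(24 - 22) - 15 ≡ 2. → (22, 2)
5P: (22, 2) + (17, 11). λ = (11 - 2)/(17 - 22) ≡ 9/32 mod 37. 32⁻¹ ≡ 22 (mod 37) since 32·22 = 704 ≡ 1, so λ ≡ 13.
  x = λ² - 22 - 17 = 169 - 39 ≡ 19; y = λ·(22 - 19) - 2 ≡ 0. → (19, 0)
6P: (19, 0) + (17, 11). λ = (11 - 0)/(17 - 19) ≡ 11/35 mod 37. 35⁻¹ ≡ 18 (mod 37), so λ ≡ 13.
  x = λ² - 19 - 17 = 169 - 36 ≡ 22; y = λ·(19 - 22) - 0 ≡ 35. → (22, 35)
7P: (22, 35) + (17, 11). λ = (11 - 35)/(17 - 22) ≡ 13/32 mod 37. 32⁻¹ ≡ 22 (mod 37) since 32·22 = 704 ≡ 1, so λ ≡ 27.
  x = λ² - 22 - 17 = 729 - 39 ≡ 24; y = λ·(22 - 24) - 35 ≡ 22. → (24, 22)
8P: (24, 22) + (17, 11). λ = (11 - 22)/(17 - 24) ≡ 26/30 mod 37. 30⁻¹ ≡ 21 (mod 37) since 30·21 = 630 ≡ 1, so λ ≡ 28.
  x = λ² - 24 - 17 = 784 - 41 ≡ 3; y = λ·(24 - 3) - 22 ≡ 11. → (3, 11)
9P: (3, 11) + (17, 11). λ = (11 - 11)/(17 - 3) ≡ 0/14 mod 37. 14⁻¹ ≡ 8 (mod 37), so λ ≡ 0.
  x = λ² - 3 - 17 = 0 - 20 ≡ 17; y = λ·(3 - 17) - 11 ≡ 26. → (17, 26)
10P: (17, 26) + (17, 11): same x and y₁ ≡ -y₂, so the sum is the point at infinity.
10P = the point at infinity, so the order is 10.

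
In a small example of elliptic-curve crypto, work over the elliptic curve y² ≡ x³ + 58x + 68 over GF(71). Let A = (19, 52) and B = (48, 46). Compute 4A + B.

First 4A:
Repeated addition: build up to 4A.
2A: tangent at (19, 52): λ = (3·19² + 58)/(2·52) ≡ 5/33. 33⁻¹ ≡ 28 (mod 71), so λ ≡ 5·28 ≡ 69.
  x = λ² - 19 - 19 = 4761 - 38 ≡ 37; y = λ·(19 - 37) - 52 ≡ 55. → (37, 55)
3A: (37, 55) + (19, 52). λ = (52 - 55)/(19 - 37) ≡ 68/53 mod 71. 53⁻¹ ≡ 67 (mod 71), so λ ≡ 12.
  x = λ² - 37 - 19 = 144 - 56 ≡ 17; y = λ·(37 - 17) - 55 ≡ 43. → (17, 43)
4A: (17, 43) + (19, 52). λ = (52 - 43)/(19 - 17) ≡ 9/2 mod 71. 2⁻¹ ≡ 36 (mod 71) since 2·36 = 72 ≡ 1, so λ ≡ 40.
  x = λ² - 17 - 19 = 1600 - 36 ≡ 2; y = λ·(17 - 2) - 43 ≡ 60. → (2, 60)
4A = (2, 60).
Finally 4A + B:
(2, 60) + (48, 46). λ = (46 - 60)/(48 - 2) ≡ 57/46 mod 71. 46⁻¹ ≡ 17 (mod 71), so λ ≡ 46.
  x = λ² - 2 - 48 = 2116 - 50 ≡ 7; y = λ·(2 - 7) - 60 ≡ 65. → (7, 65)

(7, 65)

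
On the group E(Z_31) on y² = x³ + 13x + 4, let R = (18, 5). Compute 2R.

tangent at (18, 5): λ = (3·18² + 13)/(2·5) ≡ 24/10. 10⁻¹ ≡ 28 (mod 31), so λ ≡ 24·28 ≡ 21.
  x = λ² - 18 - 18 = 441 - 36 ≡ 2; y = λ·(18 - 2) - 5 ≡ 21. → (2, 21)

(2, 21)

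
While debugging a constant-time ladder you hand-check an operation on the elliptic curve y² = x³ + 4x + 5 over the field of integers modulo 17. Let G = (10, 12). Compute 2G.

(12, 8)

tangent at (10, 12): λ = (3·10² + 4)/(2·12) ≡ 15/7. 7⁻¹ ≡ 5 (mod 17) since 7·5 = 35 ≡ 1, so λ ≡ 15·5 ≡ 7.
  x = λ² - 10 - 10 = 49 - 20 ≡ 12; y = λ·(10 - 12) - 12 ≡ 8. → (12, 8)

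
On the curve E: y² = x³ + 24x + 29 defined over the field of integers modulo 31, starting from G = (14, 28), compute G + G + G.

Repeated addition: build up to 3G.
2G: tangent at (14, 28): λ = (3·14² + 24)/(2·28) ≡ 23/25. 25⁻¹ ≡ 5 (mod 31), so λ ≡ 23·5 ≡ 22.
  x = λ² - 14 - 14 = 484 - 28 ≡ 22; y = λ·(14 - 22) - 28 ≡ 13. → (22, 13)
3G: (22, 13) + (14, 28). λ = (28 - 13)/(14 - 22) ≡ 15/23 mod 31. 23⁻¹ ≡ 27 (mod 31), so λ ≡ 2.
  x = λ² - 22 - 14 = 4 - 36 ≡ 30; y = λ·(22 - 30) - 13 ≡ 2. → (30, 2)

(30, 2)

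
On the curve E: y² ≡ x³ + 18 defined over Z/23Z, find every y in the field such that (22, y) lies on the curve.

x³ + 0x + 18 = 10666 ≡ 17 (mod 23).
17 is a non-residue mod 23; no y exists.

none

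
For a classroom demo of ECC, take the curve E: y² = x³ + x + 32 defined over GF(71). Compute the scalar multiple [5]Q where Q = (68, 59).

Double-and-add on 5 = (101)₂. Start with Q = (68, 59) for the leading 1-bit.
double: tangent at (68, 59): λ = (3·68² + 1)/(2·59) ≡ 28/47. 47⁻¹ ≡ 68 (mod 71), so λ ≡ 28·68 ≡ 58.
  x = λ² - 68 - 68 = 3364 - 136 ≡ 33; y = λ·(68 - 33) - 59 ≡ 54. → (33, 54)
double: tangent at (33, 54): λ = (3·33² + 1)/(2·54) ≡ 2/37. 37⁻¹ ≡ 48 (mod 71), so λ ≡ 2·48 ≡ 25.
  x = λ² - 33 - 33 = 625 - 66 ≡ 62; y = λ·(33 - 62) - 54 ≡ 2. → (62, 2)
add Q: (62, 2) + (68, 59). λ = (59 - 2)/(68 - 62) ≡ 57/6 mod 71. 6⁻¹ ≡ 12 (mod 71), so λ ≡ 45.
  x = λ² - 62 - 68 = 2025 - 130 ≡ 49; y = λ·(62 - 49) - 2 ≡ 15. → (49, 15)

(49, 15)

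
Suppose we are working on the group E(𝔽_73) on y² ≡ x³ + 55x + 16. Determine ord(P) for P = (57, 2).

3

2P: tangent at (57, 2): λ = (3·57² + 55)/(2·2) ≡ 20/4. 4⁻¹ ≡ 55 (mod 73) since 4·55 = 220 ≡ 1, so λ ≡ 20·55 ≡ 5.
  x = λ² - 57 - 57 = 25 - 114 ≡ 57; y = λ·(57 - 57) - 2 ≡ 71. → (57, 71)
3P: (57, 71) + (57, 2): same x and y₁ ≡ -y₂, so the sum is O.
3P = O, so the order is 3.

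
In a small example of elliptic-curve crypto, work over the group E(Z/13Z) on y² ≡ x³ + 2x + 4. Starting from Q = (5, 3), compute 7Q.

Repeated addition: build up to 7Q.
2Q: tangent at (5, 3): λ = (3·5² + 2)/(2·3) ≡ 12/6. 6⁻¹ ≡ 11 (mod 13), so λ ≡ 12·11 ≡ 2.
  x = λ² - 5 - 5 = 4 - 10 ≡ 7; y = λ·(5 - 7) - 3 ≡ 6. → (7, 6)
3Q: (7, 6) + (5, 3). λ = (3 - 6)/(5 - 7) ≡ 10/11 mod 13. 11⁻¹ ≡ 6 (mod 13) since 11·6 = 66 ≡ 1, so λ ≡ 8.
  x = λ² - 7 - 5 = 64 - 12 ≡ 0; y = λ·(7 - 0) - 6 ≡ 11. → (0, 11)
4Q: (0, 11) + (5, 3). λ = (3 - 11)/(5 - 0) ≡ 5/5 mod 13. 5⁻¹ ≡ 8 (mod 13) since 5·8 = 40 ≡ 1, so λ ≡ 1.
  x = λ² - 0 - 5 = 1 - 5 ≡ 9; y = λ·(0 - 9) - 11 ≡ 6. → (9, 6)
5Q: (9, 6) + (5, 3). λ = (3 - 6)/(5 - 9) ≡ 10/9 mod 13. 9⁻¹ ≡ 3 (mod 13) since 9·3 = 27 ≡ 1, so λ ≡ 4.
  x = λ² - 9 - 5 = 16 - 14 ≡ 2; y = λ·(9 - 2) - 6 ≡ 9. → (2, 9)
6Q: (2, 9) + (5, 3). λ = (3 - 9)/(5 - 2) ≡ 7/3 mod 13. 3⁻¹ ≡ 9 (mod 13), so λ ≡ 11.
  x = λ² - 2 - 5 = 121 - 7 ≡ 10; y = λ·(2 - 10) - 9 ≡ 7. → (10, 7)
7Q: (10, 7) + (5, 3). λ = (3 - 7)/(5 - 10) ≡ 9/8 mod 13. 8⁻¹ ≡ 5 (mod 13) since 8·5 = 40 ≡ 1, so λ ≡ 6.
  x = λ² - 10 - 5 = 36 - 15 ≡ 8; y = λ·(10 - 8) - 7 ≡ 5. → (8, 5)

(8, 5)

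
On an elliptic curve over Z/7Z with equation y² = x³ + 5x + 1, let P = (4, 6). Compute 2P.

tangent at (4, 6): λ = (3·4² + 5)/(2·6) ≡ 4/5. 5⁻¹ ≡ 3 (mod 7), so λ ≡ 4·3 ≡ 5.
  x = λ² - 4 - 4 = 25 - 8 ≡ 3; y = λ·(4 - 3) - 6 ≡ 6. → (3, 6)

(3, 6)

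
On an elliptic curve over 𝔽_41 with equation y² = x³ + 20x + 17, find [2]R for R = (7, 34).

tangent at (7, 34): λ = (3·7² + 20)/(2·34) ≡ 3/27. 27⁻¹ ≡ 38 (mod 41), so λ ≡ 3·38 ≡ 32.
  x = λ² - 7 - 7 = 1024 - 14 ≡ 26; y = λ·(7 - 26) - 34 ≡ 14. → (26, 14)

(26, 14)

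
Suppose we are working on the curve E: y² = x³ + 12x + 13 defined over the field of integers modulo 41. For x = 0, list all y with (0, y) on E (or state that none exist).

x³ + 12x + 13 = 13 ≡ 13 (mod 41).
13 is a non-residue mod 41; no y exists.

none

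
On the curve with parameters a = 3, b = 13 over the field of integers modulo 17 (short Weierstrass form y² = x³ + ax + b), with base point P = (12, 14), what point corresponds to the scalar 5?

(11, 0)

Double-and-add on 5 = (101)₂. Start with P = (12, 14) for the leading 1-bit.
double: tangent at (12, 14): λ = (3·12² + 3)/(2·14) ≡ 10/11. 11⁻¹ ≡ 14 (mod 17) since 11·14 = 154 ≡ 1, so λ ≡ 10·14 ≡ 4.
  x = λ² - 12 - 12 = 16 - 24 ≡ 9; y = λ·(12 - 9) - 14 ≡ 15. → (9, 15)
double: tangent at (9, 15): λ = (3·9² + 3)/(2·15) ≡ 8/13. 13⁻¹ ≡ 4 (mod 17), so λ ≡ 8·4 ≡ 15.
  x = λ² - 9 - 9 = 225 - 18 ≡ 3; y = λ·(9 - 3) - 15 ≡ 7. → (3, 7)
add P: (3, 7) + (12, 14). λ = (14 - 7)/(12 - 3) ≡ 7/9 mod 17. 9⁻¹ ≡ 2 (mod 17), so λ ≡ 14.
  x = λ² - 3 - 12 = 196 - 15 ≡ 11; y = λ·(3 - 11) - 7 ≡ 0. → (11, 0)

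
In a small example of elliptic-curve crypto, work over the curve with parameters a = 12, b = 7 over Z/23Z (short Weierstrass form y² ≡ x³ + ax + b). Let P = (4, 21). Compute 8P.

O

Repeated addition: build up to 8P.
2P: tangent at (4, 21): λ = (3·4² + 12)/(2·21) ≡ 14/19. 19⁻¹ ≡ 17 (mod 23) since 19·17 = 323 ≡ 1, so λ ≡ 14·17 ≡ 8.
  x = λ² - 4 - 4 = 64 - 8 ≡ 10; y = λ·(4 - 10) - 21 ≡ 0. → (10, 0)
3P: (10, 0) + (4, 21). λ = (21 - 0)/(4 - 10) ≡ 21/17 mod 23. 17⁻¹ ≡ 19 (mod 23), so λ ≡ 8.
  x = λ² - 10 - 4 = 64 - 14 ≡ 4; y = λ·(10 - 4) - 0 ≡ 2. → (4, 2)
4P: (4, 2) + (4, 21): same x and y₁ ≡ -y₂, so the sum is O.
5P: O + (4, 21) = (4, 21) (identity).
6P: tangent at (4, 21): λ = (3·4² + 12)/(2·21) ≡ 14/19. 19⁻¹ ≡ 17 (mod 23) since 19·17 = 323 ≡ 1, so λ ≡ 14·17 ≡ 8.
  x = λ² - 4 - 4 = 64 - 8 ≡ 10; y = λ·(4 - 10) - 21 ≡ 0. → (10, 0)
7P: (10, 0) + (4, 21). λ = (21 - 0)/(4 - 10) ≡ 21/17 mod 23. 17⁻¹ ≡ 19 (mod 23), so λ ≡ 8.
  x = λ² - 10 - 4 = 64 - 14 ≡ 4; y = λ·(10 - 4) - 0 ≡ 2. → (4, 2)
8P: (4, 2) + (4, 21): same x and y₁ ≡ -y₂, so the sum is O.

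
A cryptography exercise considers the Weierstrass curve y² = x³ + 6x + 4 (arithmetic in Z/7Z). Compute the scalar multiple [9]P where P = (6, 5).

Double-and-add on 9 = (1001)₂. Start with P = (6, 5) for the leading 1-bit.
double: tangent at (6, 5): λ = (3·6² + 6)/(2·5) ≡ 2/3. 3⁻¹ ≡ 5 (mod 7) since 3·5 = 15 ≡ 1, so λ ≡ 2·5 ≡ 3.
  x = λ² - 6 - 6 = 9 - 12 ≡ 4; y = λ·(6 - 4) - 5 ≡ 1. → (4, 1)
double: tangent at (4, 1): λ = (3·4² + 6)/(2·1) ≡ 5/2. 2⁻¹ ≡ 4 (mod 7), so λ ≡ 5·4 ≡ 6.
  x = λ² - 4 - 4 = 36 - 8 ≡ 0; y = λ·(4 - 0) - 1 ≡ 2. → (0, 2)
double: tangent at (0, 2): λ = (3·0² + 6)/(2·2) ≡ 6/4. 4⁻¹ ≡ 2 (mod 7), so λ ≡ 6·2 ≡ 5.
  x = λ² - 0 - 0 = 25 - 0 ≡ 4; y = λ·(0 - 4) - 2 ≡ 6. → (4, 6)
add P: (4, 6) + (6, 5). λ = (5 - 6)/(6 - 4) ≡ 6/2 mod 7. 2⁻¹ ≡ 4 (mod 7) since 2·4 = 8 ≡ 1, so λ ≡ 3.
  x = λ² - 4 - 6 = 9 - 10 ≡ 6; y = λ·(4 - 6) - 6 ≡ 2. → (6, 2)

(6, 2)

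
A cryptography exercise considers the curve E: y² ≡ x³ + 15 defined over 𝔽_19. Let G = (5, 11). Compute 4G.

(14, 2)

Double-and-add on 4 = (100)₂. Start with G = (5, 11) for the leading 1-bit.
double: tangent at (5, 11): λ = (3·5² + 0)/(2·11) ≡ 18/3. 3⁻¹ ≡ 13 (mod 19) since 3·13 = 39 ≡ 1, so λ ≡ 18·13 ≡ 6.
  x = λ² - 5 - 5 = 36 - 10 ≡ 7; y = λ·(5 - 7) - 11 ≡ 15. → (7, 15)
double: tangent at (7, 15): λ = (3·7² + 0)/(2·15) ≡ 14/11. 11⁻¹ ≡ 7 (mod 19), so λ ≡ 14·7 ≡ 3.
  x = λ² - 7 - 7 = 9 - 14 ≡ 14; y = λ·(7 - 14) - 15 ≡ 2. → (14, 2)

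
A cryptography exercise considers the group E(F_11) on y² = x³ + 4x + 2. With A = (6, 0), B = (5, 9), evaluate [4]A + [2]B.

First 4A:
Repeated addition: build up to 4A.
2A: (6, 0) + (6, 0): same x and y₁ ≡ -y₂, so the sum is O.
3A: O + (6, 0) = (6, 0) (identity).
4A: (6, 0) + (6, 0): same x and y₁ ≡ -y₂, so the sum is O.
4A = O.
Next 2B:
Repeated addition: build up to 2B.
2B: tangent at (5, 9): λ = (3·5² + 4)/(2·9) ≡ 2/7. 7⁻¹ ≡ 8 (mod 11), so λ ≡ 2·8 ≡ 5.
  x = λ² - 5 - 5 = 25 - 10 ≡ 4; y = λ·(5 - 4) - 9 ≡ 7. → (4, 7)
2B = (4, 7).
Finally 4A + 2B:
O + (4, 7) = (4, 7) (identity).

(4, 7)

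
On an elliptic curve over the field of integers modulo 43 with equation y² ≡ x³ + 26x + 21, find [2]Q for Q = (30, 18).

(24, 35)

tangent at (30, 18): λ = (3·30² + 26)/(2·18) ≡ 17/36. 36⁻¹ ≡ 6 (mod 43), so λ ≡ 17·6 ≡ 16.
  x = λ² - 30 - 30 = 256 - 60 ≡ 24; y = λ·(30 - 24) - 18 ≡ 35. → (24, 35)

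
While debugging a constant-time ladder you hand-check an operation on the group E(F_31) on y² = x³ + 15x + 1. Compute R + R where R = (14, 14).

(11, 3)

tangent at (14, 14): λ = (3·14² + 15)/(2·14) ≡ 14/28. 28⁻¹ ≡ 10 (mod 31), so λ ≡ 14·10 ≡ 16.
  x = λ² - 14 - 14 = 256 - 28 ≡ 11; y = λ·(14 - 11) - 14 ≡ 3. → (11, 3)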